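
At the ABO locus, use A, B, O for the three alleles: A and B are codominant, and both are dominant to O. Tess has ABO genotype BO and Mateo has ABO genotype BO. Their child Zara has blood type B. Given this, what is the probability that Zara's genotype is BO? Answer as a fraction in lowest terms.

Cross BO × BO → 1/4 BB, 1/2 BO, 1/4 OO.
Type-B genotypes among offspring: BB (1/4), BO (1/2); total 3/4.
P(BO | type B) = (1/2) / (3/4) = 2/3.

2/3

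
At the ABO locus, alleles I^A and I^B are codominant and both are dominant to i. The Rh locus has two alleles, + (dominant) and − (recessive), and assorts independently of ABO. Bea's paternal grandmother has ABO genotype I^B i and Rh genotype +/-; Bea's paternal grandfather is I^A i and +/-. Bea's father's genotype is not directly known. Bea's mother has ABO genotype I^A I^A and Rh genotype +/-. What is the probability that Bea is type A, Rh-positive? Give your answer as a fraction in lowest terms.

Bea's father's ABO genotype from I^B i × I^A i: 1/4 I^A I^B, 1/4 I^A i, 1/4 I^B i, 1/4 i i.
Crossing each possibility with the mother I^A I^A and summing P(type A): 1/4·1/2 + 1/4·1 + 1/4·1/2 + 1/4·1 = 3/4.
Similarly for Rh via the father's Rh distribution: P(Rh+) = 3/4.
Independent loci: 3/4 × 3/4 = 9/16.

9/16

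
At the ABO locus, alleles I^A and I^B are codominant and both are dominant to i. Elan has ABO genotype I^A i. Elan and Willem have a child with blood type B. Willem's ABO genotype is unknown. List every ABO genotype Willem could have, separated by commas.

I^A I^B, I^B I^B, I^B i

For each candidate genotype of Willem, check whether crossing it with I^A i can produce every observed child phenotype.
  I^A I^A → possible child types {A} ✗
  I^A I^B → possible child types {A, B, AB} ✓
  I^A i → possible child types {O, A} ✗
  I^B I^B → possible child types {B, AB} ✓
  I^B i → possible child types {O, A, B, AB} ✓
  i i → possible child types {O, A} ✗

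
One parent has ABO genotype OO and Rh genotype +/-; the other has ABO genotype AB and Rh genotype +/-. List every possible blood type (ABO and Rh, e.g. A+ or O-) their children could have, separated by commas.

Gametes from OO × AB give offspring ABO genotypes AO, BO, i.e. phenotypes A, B.
Rh cross +/- × +/- → phenotypes Rh+, Rh-.
Combining independently: A+, A-, B+, B-.

A+, A-, B+, B-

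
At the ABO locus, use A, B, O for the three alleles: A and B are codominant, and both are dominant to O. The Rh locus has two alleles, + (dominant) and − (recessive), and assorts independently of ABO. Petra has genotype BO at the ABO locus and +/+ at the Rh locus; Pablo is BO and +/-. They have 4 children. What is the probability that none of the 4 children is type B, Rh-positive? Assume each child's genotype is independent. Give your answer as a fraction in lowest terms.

1/256

ABO cross BO × BO → 1/4 O, 3/4 B.
Rh cross +/+ × +/- → 1 Rh+; so P(type B, Rh-positive) = 3/4 × 1 = 3/4 per child.
P(not type B, Rh-positive) = 1/4 for one child; (1/4)^4 = 1/256.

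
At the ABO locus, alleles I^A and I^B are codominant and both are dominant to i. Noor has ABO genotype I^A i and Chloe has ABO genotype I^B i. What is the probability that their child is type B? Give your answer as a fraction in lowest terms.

1/4

ABO cross I^A i × I^B i → offspring phenotypes: 1/4 O, 1/4 A, 1/4 B, 1/4 AB.
So P(type B) = 1/4.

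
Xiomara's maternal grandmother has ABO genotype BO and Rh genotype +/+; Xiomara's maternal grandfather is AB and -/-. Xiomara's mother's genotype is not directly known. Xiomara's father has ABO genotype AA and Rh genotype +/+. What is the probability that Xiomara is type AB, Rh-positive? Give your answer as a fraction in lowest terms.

1/2

Xiomara's mother's ABO genotype from BO × AB: 1/4 AB, 1/4 AO, 1/4 BB, 1/4 BO.
Crossing each possibility with the father AA and summing P(type AB): 1/4·1/2 + 1/4·0 + 1/4·1 + 1/4·1/2 = 1/2.
Similarly for Rh via the mother's Rh distribution: P(Rh+) = 1.
Independent loci: 1/2 × 1 = 1/2.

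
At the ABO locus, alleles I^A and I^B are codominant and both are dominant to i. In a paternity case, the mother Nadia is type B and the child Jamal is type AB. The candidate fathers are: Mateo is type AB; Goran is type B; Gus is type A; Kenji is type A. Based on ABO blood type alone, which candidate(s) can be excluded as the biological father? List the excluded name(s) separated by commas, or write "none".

A candidate is excluded only if no genotype consistent with his phenotype could produce a type AB child with a type B mother.
Goran (type B): no genotype consistent with that phenotype can produce a type-AB child with a type-B mother.

Goran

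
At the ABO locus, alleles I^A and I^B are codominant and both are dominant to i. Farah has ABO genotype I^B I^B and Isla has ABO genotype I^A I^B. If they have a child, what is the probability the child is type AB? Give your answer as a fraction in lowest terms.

1/2

ABO cross I^B I^B × I^A I^B → offspring phenotypes: 1/2 B, 1/2 AB.
So P(type AB) = 1/2.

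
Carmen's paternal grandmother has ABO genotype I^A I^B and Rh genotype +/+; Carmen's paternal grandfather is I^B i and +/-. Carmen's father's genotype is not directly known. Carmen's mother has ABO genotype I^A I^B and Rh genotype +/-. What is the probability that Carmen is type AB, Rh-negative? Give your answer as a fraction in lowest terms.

3/64

Carmen's father's ABO genotype from I^A I^B × I^B i: 1/4 I^A I^B, 1/4 I^A i, 1/4 I^B I^B, 1/4 I^B i.
Crossing each possibility with the mother I^A I^B and summing P(type AB): 1/4·1/2 + 1/4·1/4 + 1/4·1/2 + 1/4·1/4 = 3/8.
Similarly for Rh via the father's Rh distribution: P(Rh-) = 1/8.
Independent loci: 3/8 × 1/8 = 3/64.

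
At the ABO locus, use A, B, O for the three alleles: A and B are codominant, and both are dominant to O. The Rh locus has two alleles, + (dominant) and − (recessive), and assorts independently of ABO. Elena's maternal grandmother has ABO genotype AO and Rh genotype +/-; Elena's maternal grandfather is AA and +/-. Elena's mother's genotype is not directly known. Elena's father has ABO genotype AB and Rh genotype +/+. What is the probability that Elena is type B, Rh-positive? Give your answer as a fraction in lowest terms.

1/8

Elena's mother's ABO genotype from AO × AA: 1/2 AA, 1/2 AO.
Crossing each possibility with the father AB and summing P(type B): 1/2·0 + 1/2·1/4 = 1/8.
Similarly for Rh via the mother's Rh distribution: P(Rh+) = 1.
Independent loci: 1/8 × 1 = 1/8.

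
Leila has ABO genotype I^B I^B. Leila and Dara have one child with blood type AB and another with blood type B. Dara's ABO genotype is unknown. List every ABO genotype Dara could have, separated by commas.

I^A I^B, I^A i

For each candidate genotype of Dara, check whether crossing it with I^B I^B can produce every observed child phenotype.
  I^A I^A → possible child types {AB} ✗
  I^A I^B → possible child types {B, AB} ✓
  I^A i → possible child types {B, AB} ✓
  I^B I^B → possible child types {B} ✗
  I^B i → possible child types {B} ✗
  i i → possible child types {B} ✗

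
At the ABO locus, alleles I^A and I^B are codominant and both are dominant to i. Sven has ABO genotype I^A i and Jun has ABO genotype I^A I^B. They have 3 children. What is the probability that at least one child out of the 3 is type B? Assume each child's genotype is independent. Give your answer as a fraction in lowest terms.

37/64

ABO cross I^A i × I^A I^B → 1/2 A, 1/4 B, 1/4 AB.
So P(type B) = 1/4 per child.
P(none) = (3/4)^3 = 27/64; P(at least one) = 1 − 27/64 = 37/64.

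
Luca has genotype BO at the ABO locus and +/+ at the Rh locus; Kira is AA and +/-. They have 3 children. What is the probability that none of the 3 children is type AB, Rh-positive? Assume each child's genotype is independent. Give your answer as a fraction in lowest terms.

ABO cross BO × AA → 1/2 A, 1/2 AB.
Rh cross +/+ × +/- → 1 Rh+; so P(type AB, Rh-positive) = 1/2 × 1 = 1/2 per child.
P(not type AB, Rh-positive) = 1/2 for one child; (1/2)^3 = 1/8.

1/8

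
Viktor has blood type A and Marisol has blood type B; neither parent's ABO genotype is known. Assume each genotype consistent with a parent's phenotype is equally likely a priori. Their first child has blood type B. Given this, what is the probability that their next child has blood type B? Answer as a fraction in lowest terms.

Possible genotypes: Viktor ∈ {I^A I^A, I^A i}; Marisol ∈ {I^B I^B, I^B i}.
Weight each parental genotype pair by prior × P(type-B child):
  I^A i × I^B I^B: posterior weight 2/3; P(next child type B) = 1/2.
  I^A i × I^B i: posterior weight 1/3; P(next child type B) = 1/4.
Weighted sum = 5/12.

5/12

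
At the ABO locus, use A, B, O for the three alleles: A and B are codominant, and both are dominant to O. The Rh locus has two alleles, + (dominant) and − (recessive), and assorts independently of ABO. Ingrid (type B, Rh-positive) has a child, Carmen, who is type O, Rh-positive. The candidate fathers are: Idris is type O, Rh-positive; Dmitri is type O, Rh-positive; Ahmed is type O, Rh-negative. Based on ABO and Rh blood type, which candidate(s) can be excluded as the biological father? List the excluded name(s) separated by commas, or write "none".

A candidate is excluded only if no genotype consistent with his phenotype could produce a type O, Rh-positive child with a type B, Rh-positive mother.
Every candidate has at least one consistent genotype combination, so none can be excluded.

none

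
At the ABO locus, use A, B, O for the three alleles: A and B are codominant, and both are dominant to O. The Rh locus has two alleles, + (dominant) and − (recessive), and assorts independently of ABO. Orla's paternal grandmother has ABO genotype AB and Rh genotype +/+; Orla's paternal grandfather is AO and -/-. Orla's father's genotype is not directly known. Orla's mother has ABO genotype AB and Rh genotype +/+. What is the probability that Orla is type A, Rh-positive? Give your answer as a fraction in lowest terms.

3/8

Orla's father's ABO genotype from AB × AO: 1/4 AA, 1/4 AB, 1/4 AO, 1/4 BO.
Crossing each possibility with the mother AB and summing P(type A): 1/4·1/2 + 1/4·1/4 + 1/4·1/2 + 1/4·1/4 = 3/8.
Similarly for Rh via the father's Rh distribution: P(Rh+) = 1.
Independent loci: 3/8 × 1 = 3/8.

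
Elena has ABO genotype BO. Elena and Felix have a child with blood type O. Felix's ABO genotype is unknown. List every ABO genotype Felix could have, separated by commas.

AO, BO, OO

For each candidate genotype of Felix, check whether crossing it with BO can produce every observed child phenotype.
  AA → possible child types {A, AB} ✗
  AB → possible child types {A, B, AB} ✗
  AO → possible child types {O, A, B, AB} ✓
  BB → possible child types {B} ✗
  BO → possible child types {O, B} ✓
  OO → possible child types {O, B} ✓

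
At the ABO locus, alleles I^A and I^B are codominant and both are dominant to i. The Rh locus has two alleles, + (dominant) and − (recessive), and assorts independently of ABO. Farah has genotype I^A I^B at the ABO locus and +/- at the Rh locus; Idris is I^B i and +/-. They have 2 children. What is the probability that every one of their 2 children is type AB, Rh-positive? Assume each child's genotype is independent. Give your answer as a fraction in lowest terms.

9/256

ABO cross I^A I^B × I^B i → 1/4 A, 1/2 B, 1/4 AB.
Rh cross +/- × +/- → 3/4 Rh+, 1/4 Rh-; so P(type AB, Rh-positive) = 1/4 × 3/4 = 3/16 per child.
All 2 independent: (3/16)^2 = 9/256.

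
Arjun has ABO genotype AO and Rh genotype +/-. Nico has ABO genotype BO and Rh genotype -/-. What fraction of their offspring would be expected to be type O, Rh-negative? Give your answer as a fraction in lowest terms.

1/8

ABO cross AO × BO → offspring phenotypes: 1/4 O, 1/4 A, 1/4 B, 1/4 AB.
Rh cross +/- × -/- → 1/2 Rh+, 1/2 Rh-.
Independent loci: P(type O, Rh-negative) = 1/4 × 1/2 = 1/8.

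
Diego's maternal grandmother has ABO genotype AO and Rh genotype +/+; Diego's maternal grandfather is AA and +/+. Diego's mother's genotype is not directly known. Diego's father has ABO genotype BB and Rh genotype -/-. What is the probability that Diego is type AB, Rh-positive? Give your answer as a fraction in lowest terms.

Diego's mother's ABO genotype from AO × AA: 1/2 AA, 1/2 AO.
Crossing each possibility with the father BB and summing P(type AB): 1/2·1 + 1/2·1/2 = 3/4.
Similarly for Rh via the mother's Rh distribution: P(Rh+) = 1.
Independent loci: 3/4 × 1 = 3/4.

3/4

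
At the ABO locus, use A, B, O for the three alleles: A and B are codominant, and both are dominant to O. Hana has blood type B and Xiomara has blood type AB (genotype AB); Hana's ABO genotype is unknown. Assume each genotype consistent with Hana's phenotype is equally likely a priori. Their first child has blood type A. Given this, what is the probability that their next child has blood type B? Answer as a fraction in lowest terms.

Possible genotypes: Hana ∈ {BB, BO}; Xiomara ∈ {AB}.
Weight each parental genotype pair by prior × P(type-A child):
  BO × AB: posterior weight 1; P(next child type B) = 1/2.
Weighted sum = 1/2.

1/2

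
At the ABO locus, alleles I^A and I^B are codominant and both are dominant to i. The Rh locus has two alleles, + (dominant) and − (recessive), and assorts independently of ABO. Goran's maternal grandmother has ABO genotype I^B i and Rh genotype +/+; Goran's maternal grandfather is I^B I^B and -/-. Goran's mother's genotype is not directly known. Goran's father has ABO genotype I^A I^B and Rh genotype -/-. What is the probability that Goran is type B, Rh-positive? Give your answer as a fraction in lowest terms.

Goran's mother's ABO genotype from I^B i × I^B I^B: 1/2 I^B I^B, 1/2 I^B i.
Crossing each possibility with the father I^A I^B and summing P(type B): 1/2·1/2 + 1/2·1/2 = 1/2.
Similarly for Rh via the mother's Rh distribution: P(Rh+) = 1/2.
Independent loci: 1/2 × 1/2 = 1/4.

1/4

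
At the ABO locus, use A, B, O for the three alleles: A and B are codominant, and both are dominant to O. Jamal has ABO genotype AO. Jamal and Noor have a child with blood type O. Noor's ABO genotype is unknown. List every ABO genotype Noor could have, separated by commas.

For each candidate genotype of Noor, check whether crossing it with AO can produce every observed child phenotype.
  AA → possible child types {A} ✗
  AB → possible child types {A, B, AB} ✗
  AO → possible child types {O, A} ✓
  BB → possible child types {B, AB} ✗
  BO → possible child types {O, A, B, AB} ✓
  OO → possible child types {O, A} ✓

AO, BO, OO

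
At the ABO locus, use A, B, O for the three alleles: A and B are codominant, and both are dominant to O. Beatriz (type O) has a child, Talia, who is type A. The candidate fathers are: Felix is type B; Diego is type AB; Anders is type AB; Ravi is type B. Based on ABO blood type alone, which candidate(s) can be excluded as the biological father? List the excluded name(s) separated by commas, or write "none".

A candidate is excluded only if no genotype consistent with his phenotype could produce a type A child with a type O mother.
Felix (type B): no genotype consistent with that phenotype can produce a type-A child with a type-O mother.
Ravi (type B): no genotype consistent with that phenotype can produce a type-A child with a type-O mother.

Felix, Ravi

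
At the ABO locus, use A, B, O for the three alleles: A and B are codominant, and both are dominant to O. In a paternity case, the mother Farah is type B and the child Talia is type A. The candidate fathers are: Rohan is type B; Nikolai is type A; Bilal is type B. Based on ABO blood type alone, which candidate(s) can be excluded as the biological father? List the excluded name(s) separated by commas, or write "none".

A candidate is excluded only if no genotype consistent with his phenotype could produce a type A child with a type B mother.
Rohan (type B): no genotype consistent with that phenotype can produce a type-A child with a type-B mother.
Bilal (type B): no genotype consistent with that phenotype can produce a type-A child with a type-B mother.

Rohan, Bilal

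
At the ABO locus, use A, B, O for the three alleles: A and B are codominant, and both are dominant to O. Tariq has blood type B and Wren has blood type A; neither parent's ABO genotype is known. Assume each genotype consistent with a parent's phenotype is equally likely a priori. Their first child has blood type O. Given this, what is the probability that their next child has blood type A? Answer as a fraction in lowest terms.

1/4

Possible genotypes: Tariq ∈ {BB, BO}; Wren ∈ {AA, AO}.
Weight each parental genotype pair by prior × P(type-O child):
  BO × AO: posterior weight 1; P(next child type A) = 1/4.
Weighted sum = 1/4.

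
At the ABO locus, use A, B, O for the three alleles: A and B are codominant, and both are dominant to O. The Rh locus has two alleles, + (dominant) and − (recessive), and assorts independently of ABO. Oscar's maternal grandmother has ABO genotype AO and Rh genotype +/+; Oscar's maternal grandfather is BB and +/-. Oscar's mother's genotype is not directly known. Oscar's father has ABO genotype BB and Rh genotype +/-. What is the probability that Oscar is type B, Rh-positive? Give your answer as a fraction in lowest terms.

Oscar's mother's ABO genotype from AO × BB: 1/2 AB, 1/2 BO.
Crossing each possibility with the father BB and summing P(type B): 1/2·1/2 + 1/2·1 = 3/4.
Similarly for Rh via the mother's Rh distribution: P(Rh+) = 7/8.
Independent loci: 3/4 × 7/8 = 21/32.

21/32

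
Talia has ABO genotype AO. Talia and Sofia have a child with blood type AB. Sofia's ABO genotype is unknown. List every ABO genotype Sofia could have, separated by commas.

For each candidate genotype of Sofia, check whether crossing it with AO can produce every observed child phenotype.
  AA → possible child types {A} ✗
  AB → possible child types {A, B, AB} ✓
  AO → possible child types {O, A} ✗
  BB → possible child types {B, AB} ✓
  BO → possible child types {O, A, B, AB} ✓
  OO → possible child types {O, A} ✗

AB, BB, BO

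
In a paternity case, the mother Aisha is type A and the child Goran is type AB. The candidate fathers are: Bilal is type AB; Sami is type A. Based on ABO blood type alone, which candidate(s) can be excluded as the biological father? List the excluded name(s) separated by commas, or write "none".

Sami

A candidate is excluded only if no genotype consistent with his phenotype could produce a type AB child with a type A mother.
Sami (type A): no genotype consistent with that phenotype can produce a type-AB child with a type-A mother.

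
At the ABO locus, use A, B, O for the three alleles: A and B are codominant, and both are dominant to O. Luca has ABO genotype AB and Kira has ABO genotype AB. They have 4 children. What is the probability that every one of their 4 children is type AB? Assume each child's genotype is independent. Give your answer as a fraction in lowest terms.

ABO cross AB × AB → 1/4 A, 1/4 B, 1/2 AB.
So P(type AB) = 1/2 per child.
All 4 independent: (1/2)^4 = 1/16.

1/16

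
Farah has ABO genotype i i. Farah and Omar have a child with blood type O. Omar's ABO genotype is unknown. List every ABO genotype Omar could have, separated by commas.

For each candidate genotype of Omar, check whether crossing it with i i can produce every observed child phenotype.
  I^A I^A → possible child types {A} ✗
  I^A I^B → possible child types {A, B} ✗
  I^A i → possible child types {O, A} ✓
  I^B I^B → possible child types {B} ✗
  I^B i → possible child types {O, B} ✓
  i i → possible child types {O} ✓

I^A i, I^B i, i i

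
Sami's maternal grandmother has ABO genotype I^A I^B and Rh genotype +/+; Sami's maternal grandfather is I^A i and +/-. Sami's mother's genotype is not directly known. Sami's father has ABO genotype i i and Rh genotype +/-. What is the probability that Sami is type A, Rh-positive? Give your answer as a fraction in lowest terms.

Sami's mother's ABO genotype from I^A I^B × I^A i: 1/4 I^A I^A, 1/4 I^A I^B, 1/4 I^A i, 1/4 I^B i.
Crossing each possibility with the father i i and summing P(type A): 1/4·1 + 1/4·1/2 + 1/4·1/2 + 1/4·0 = 1/2.
Similarly for Rh via the mother's Rh distribution: P(Rh+) = 7/8.
Independent loci: 1/2 × 7/8 = 7/16.

7/16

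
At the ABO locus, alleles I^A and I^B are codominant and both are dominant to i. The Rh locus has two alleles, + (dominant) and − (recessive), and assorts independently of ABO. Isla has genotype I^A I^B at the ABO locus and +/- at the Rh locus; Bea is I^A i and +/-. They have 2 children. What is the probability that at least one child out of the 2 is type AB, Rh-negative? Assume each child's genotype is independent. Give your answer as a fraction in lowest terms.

ABO cross I^A I^B × I^A i → 1/2 A, 1/4 B, 1/4 AB.
Rh cross +/- × +/- → 3/4 Rh+, 1/4 Rh-; so P(type AB, Rh-negative) = 1/4 × 1/4 = 1/16 per child.
P(none) = (15/16)^2 = 225/256; P(at least one) = 1 − 225/256 = 31/256.

31/256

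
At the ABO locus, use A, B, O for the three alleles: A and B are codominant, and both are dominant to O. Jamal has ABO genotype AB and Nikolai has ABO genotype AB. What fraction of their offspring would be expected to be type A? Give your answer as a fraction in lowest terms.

ABO cross AB × AB → offspring phenotypes: 1/4 A, 1/4 B, 1/2 AB.
So P(type A) = 1/4.

1/4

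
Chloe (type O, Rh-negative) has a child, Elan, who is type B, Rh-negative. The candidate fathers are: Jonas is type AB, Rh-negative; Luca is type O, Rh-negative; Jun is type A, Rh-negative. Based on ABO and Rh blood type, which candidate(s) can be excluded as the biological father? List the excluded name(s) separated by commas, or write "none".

A candidate is excluded only if no genotype consistent with his phenotype could produce a type B, Rh-negative child with a type O, Rh-negative mother.
Luca (type O, Rh-): no genotype consistent with that phenotype can produce a type-B Rh- child with a type-O mother.
Jun (type A, Rh-): no genotype consistent with that phenotype can produce a type-B Rh- child with a type-O mother.

Luca, Jun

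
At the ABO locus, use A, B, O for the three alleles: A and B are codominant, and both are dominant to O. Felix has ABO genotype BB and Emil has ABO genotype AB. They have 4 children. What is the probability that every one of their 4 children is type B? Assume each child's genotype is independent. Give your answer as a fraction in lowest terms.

1/16

ABO cross BB × AB → 1/2 B, 1/2 AB.
So P(type B) = 1/2 per child.
All 4 independent: (1/2)^4 = 1/16.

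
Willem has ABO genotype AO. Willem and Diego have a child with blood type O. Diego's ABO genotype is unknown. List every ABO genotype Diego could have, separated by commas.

For each candidate genotype of Diego, check whether crossing it with AO can produce every observed child phenotype.
  AA → possible child types {A} ✗
  AB → possible child types {A, B, AB} ✗
  AO → possible child types {O, A} ✓
  BB → possible child types {B, AB} ✗
  BO → possible child types {O, A, B, AB} ✓
  OO → possible child types {O, A} ✓

AO, BO, OO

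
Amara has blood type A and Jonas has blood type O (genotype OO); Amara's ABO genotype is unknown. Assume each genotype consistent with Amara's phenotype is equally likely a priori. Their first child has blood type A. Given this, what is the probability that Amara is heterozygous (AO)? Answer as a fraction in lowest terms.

1/3

Possible genotypes: Amara ∈ {AA, AO}; Jonas ∈ {OO}.
Weight each parental genotype pair by prior × P(type-A child):
  AA × OO: posterior weight 2/3.
  AO × OO: posterior weight 1/3.
Sum the posterior weight over pairs where Amara is AO: 1/3.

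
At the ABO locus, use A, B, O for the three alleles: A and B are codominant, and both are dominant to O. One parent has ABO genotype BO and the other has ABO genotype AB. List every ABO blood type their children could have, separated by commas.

Gametes from BO × AB give offspring ABO genotypes AB, AO, BB, BO, i.e. phenotypes A, B, AB.

A, B, AB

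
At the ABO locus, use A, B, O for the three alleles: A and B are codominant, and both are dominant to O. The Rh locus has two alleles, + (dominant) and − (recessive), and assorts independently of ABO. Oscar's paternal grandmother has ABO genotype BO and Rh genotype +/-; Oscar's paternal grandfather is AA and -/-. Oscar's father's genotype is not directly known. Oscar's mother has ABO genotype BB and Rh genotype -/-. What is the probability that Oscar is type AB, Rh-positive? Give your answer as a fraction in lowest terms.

1/8

Oscar's father's ABO genotype from BO × AA: 1/2 AB, 1/2 AO.
Crossing each possibility with the mother BB and summing P(type AB): 1/2·1/2 + 1/2·1/2 = 1/2.
Similarly for Rh via the father's Rh distribution: P(Rh+) = 1/4.
Independent loci: 1/2 × 1/4 = 1/8.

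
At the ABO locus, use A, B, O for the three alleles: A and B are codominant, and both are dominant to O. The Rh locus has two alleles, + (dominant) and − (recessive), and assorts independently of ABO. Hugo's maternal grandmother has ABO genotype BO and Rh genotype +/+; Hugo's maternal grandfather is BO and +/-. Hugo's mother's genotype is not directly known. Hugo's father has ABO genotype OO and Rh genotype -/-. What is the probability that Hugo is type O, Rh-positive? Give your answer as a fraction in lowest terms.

3/8

Hugo's mother's ABO genotype from BO × BO: 1/4 BB, 1/2 BO, 1/4 OO.
Crossing each possibility with the father OO and summing P(type O): 1/4·0 + 1/2·1/2 + 1/4·1 = 1/2.
Similarly for Rh via the mother's Rh distribution: P(Rh+) = 3/4.
Independent loci: 1/2 × 3/4 = 3/8.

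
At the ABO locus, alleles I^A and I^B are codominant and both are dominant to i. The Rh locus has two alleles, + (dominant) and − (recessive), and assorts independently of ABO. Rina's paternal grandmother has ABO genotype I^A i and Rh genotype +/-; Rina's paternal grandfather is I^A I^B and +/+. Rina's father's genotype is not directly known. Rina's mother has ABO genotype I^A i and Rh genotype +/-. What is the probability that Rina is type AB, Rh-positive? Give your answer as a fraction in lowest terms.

Rina's father's ABO genotype from I^A i × I^A I^B: 1/4 I^A I^A, 1/4 I^A I^B, 1/4 I^A i, 1/4 I^B i.
Crossing each possibility with the mother I^A i and summing P(type AB): 1/4·0 + 1/4·1/4 + 1/4·0 + 1/4·1/4 = 1/8.
Similarly for Rh via the father's Rh distribution: P(Rh+) = 7/8.
Independent loci: 1/8 × 7/8 = 7/64.

7/64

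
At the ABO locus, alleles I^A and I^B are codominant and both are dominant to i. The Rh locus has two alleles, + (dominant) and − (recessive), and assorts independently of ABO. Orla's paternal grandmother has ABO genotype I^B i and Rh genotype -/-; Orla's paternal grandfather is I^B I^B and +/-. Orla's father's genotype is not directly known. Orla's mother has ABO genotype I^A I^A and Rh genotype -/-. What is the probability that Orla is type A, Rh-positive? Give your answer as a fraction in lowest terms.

1/16

Orla's father's ABO genotype from I^B i × I^B I^B: 1/2 I^B I^B, 1/2 I^B i.
Crossing each possibility with the mother I^A I^A and summing P(type A): 1/2·0 + 1/2·1/2 = 1/4.
Similarly for Rh via the father's Rh distribution: P(Rh+) = 1/4.
Independent loci: 1/4 × 1/4 = 1/16.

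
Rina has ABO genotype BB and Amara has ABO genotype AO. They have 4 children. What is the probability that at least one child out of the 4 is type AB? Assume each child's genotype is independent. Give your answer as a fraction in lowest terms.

15/16

ABO cross BB × AO → 1/2 B, 1/2 AB.
So P(type AB) = 1/2 per child.
P(none) = (1/2)^4 = 1/16; P(at least one) = 1 − 1/16 = 15/16.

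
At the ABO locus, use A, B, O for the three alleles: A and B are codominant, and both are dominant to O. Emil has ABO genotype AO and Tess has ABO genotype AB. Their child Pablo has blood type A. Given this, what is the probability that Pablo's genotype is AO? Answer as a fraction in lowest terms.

Cross AO × AB → 1/4 AA, 1/4 AB, 1/4 AO, 1/4 BO.
Type-A genotypes among offspring: AA (1/4), AO (1/4); total 1/2.
P(AO | type A) = (1/4) / (1/2) = 1/2.

1/2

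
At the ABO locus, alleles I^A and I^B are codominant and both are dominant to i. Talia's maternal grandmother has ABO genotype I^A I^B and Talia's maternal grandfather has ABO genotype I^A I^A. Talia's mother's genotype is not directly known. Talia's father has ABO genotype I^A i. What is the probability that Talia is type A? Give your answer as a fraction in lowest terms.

3/4

Talia's mother's ABO genotype from I^A I^B × I^A I^A: 1/2 I^A I^A, 1/2 I^A I^B.
Crossing each possibility with the father I^A i and summing P(type A): 1/2·1 + 1/2·1/2 = 3/4.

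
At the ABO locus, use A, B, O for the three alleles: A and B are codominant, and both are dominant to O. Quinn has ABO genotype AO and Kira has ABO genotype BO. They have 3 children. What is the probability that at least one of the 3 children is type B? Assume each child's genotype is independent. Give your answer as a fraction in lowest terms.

ABO cross AO × BO → 1/4 O, 1/4 A, 1/4 B, 1/4 AB.
So P(type B) = 1/4 per child.
P(none) = (3/4)^3 = 27/64; P(at least one) = 1 − 27/64 = 37/64.

37/64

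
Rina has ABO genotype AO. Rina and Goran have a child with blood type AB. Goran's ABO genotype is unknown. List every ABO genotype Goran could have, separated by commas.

For each candidate genotype of Goran, check whether crossing it with AO can produce every observed child phenotype.
  AA → possible child types {A} ✗
  AB → possible child types {A, B, AB} ✓
  AO → possible child types {O, A} ✗
  BB → possible child types {B, AB} ✓
  BO → possible child types {O, A, B, AB} ✓
  OO → possible child types {O, A} ✗

AB, BB, BO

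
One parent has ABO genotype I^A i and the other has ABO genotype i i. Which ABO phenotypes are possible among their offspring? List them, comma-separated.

O, A

Gametes from I^A i × i i give offspring ABO genotypes I^A i, i i, i.e. phenotypes O, A.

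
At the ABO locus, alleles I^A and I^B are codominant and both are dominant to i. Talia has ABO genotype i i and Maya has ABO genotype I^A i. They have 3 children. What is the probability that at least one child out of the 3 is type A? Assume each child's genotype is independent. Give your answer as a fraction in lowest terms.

ABO cross i i × I^A i → 1/2 O, 1/2 A.
So P(type A) = 1/2 per child.
P(none) = (1/2)^3 = 1/8; P(at least one) = 1 − 1/8 = 7/8.

7/8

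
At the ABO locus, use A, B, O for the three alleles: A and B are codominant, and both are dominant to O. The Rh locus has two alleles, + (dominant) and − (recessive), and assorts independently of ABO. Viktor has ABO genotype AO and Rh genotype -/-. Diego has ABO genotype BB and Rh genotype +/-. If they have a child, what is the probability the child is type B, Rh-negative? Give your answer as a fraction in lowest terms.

ABO cross AO × BB → offspring phenotypes: 1/2 B, 1/2 AB.
Rh cross -/- × +/- → 1/2 Rh+, 1/2 Rh-.
Independent loci: P(type B, Rh-negative) = 1/2 × 1/2 = 1/4.

1/4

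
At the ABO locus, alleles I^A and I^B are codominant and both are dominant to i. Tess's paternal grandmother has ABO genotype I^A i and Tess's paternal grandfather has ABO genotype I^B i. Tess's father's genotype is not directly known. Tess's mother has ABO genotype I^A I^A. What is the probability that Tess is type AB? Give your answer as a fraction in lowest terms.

1/4

Tess's father's ABO genotype from I^A i × I^B i: 1/4 I^A I^B, 1/4 I^A i, 1/4 I^B i, 1/4 i i.
Crossing each possibility with the mother I^A I^A and summing P(type AB): 1/4·1/2 + 1/4·0 + 1/4·1/2 + 1/4·0 = 1/4.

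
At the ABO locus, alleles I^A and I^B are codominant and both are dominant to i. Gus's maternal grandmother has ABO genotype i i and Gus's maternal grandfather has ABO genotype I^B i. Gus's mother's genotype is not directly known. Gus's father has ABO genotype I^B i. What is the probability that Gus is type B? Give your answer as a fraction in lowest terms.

5/8

Gus's mother's ABO genotype from i i × I^B i: 1/2 I^B i, 1/2 i i.
Crossing each possibility with the father I^B i and summing P(type B): 1/2·3/4 + 1/2·1/2 = 5/8.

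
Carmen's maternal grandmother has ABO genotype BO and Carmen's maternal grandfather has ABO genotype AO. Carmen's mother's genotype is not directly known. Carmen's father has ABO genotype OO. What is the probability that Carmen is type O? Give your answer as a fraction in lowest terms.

Carmen's mother's ABO genotype from BO × AO: 1/4 AB, 1/4 AO, 1/4 BO, 1/4 OO.
Crossing each possibility with the father OO and summing P(type O): 1/4·0 + 1/4·1/2 + 1/4·1/2 + 1/4·1 = 1/2.

1/2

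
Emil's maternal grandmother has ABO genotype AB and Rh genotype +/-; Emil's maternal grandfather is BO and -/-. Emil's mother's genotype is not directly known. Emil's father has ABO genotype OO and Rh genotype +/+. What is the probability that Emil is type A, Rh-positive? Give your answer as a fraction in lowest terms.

1/4

Emil's mother's ABO genotype from AB × BO: 1/4 AB, 1/4 AO, 1/4 BB, 1/4 BO.
Crossing each possibility with the father OO and summing P(type A): 1/4·1/2 + 1/4·1/2 + 1/4·0 + 1/4·0 = 1/4.
Similarly for Rh via the mother's Rh distribution: P(Rh+) = 1.
Independent loci: 1/4 × 1 = 1/4.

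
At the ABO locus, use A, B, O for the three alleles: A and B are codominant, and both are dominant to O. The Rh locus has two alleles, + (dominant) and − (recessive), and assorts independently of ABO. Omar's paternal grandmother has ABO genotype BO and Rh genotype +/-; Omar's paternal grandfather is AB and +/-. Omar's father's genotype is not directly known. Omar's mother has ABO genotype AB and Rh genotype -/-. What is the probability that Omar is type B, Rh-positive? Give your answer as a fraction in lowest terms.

Omar's father's ABO genotype from BO × AB: 1/4 AB, 1/4 AO, 1/4 BB, 1/4 BO.
Crossing each possibility with the mother AB and summing P(type B): 1/4·1/4 + 1/4·1/4 + 1/4·1/2 + 1/4·1/2 = 3/8.
Similarly for Rh via the father's Rh distribution: P(Rh+) = 1/2.
Independent loci: 3/8 × 1/2 = 3/16.

3/16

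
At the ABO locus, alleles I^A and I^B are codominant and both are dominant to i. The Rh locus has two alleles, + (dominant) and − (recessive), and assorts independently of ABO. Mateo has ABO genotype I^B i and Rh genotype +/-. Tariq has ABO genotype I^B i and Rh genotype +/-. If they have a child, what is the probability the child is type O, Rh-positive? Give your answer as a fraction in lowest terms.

3/16

ABO cross I^B i × I^B i → offspring phenotypes: 1/4 O, 3/4 B.
Rh cross +/- × +/- → 3/4 Rh+, 1/4 Rh-.
Independent loci: P(type O, Rh-positive) = 1/4 × 3/4 = 3/16.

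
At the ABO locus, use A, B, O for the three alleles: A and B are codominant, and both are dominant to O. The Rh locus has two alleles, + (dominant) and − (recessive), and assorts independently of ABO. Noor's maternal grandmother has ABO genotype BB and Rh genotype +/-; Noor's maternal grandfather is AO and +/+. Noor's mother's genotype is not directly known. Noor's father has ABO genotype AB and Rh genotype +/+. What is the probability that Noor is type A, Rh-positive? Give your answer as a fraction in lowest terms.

Noor's mother's ABO genotype from BB × AO: 1/2 AB, 1/2 BO.
Crossing each possibility with the father AB and summing P(type A): 1/2·1/4 + 1/2·1/4 = 1/4.
Similarly for Rh via the mother's Rh distribution: P(Rh+) = 1.
Independent loci: 1/4 × 1 = 1/4.

1/4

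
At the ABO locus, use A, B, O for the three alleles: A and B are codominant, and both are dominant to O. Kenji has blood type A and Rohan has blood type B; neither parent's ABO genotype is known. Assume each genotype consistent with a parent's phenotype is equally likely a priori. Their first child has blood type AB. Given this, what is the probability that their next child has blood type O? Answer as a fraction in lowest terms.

1/36

Possible genotypes: Kenji ∈ {AA, AO}; Rohan ∈ {BB, BO}.
Weight each parental genotype pair by prior × P(type-AB child):
  AA × BB: posterior weight 4/9; P(next child type O) = 0.
  AA × BO: posterior weight 2/9; P(next child type O) = 0.
  AO × BB: posterior weight 2/9; P(next child type O) = 0.
  AO × BO: posterior weight 1/9; P(next child type O) = 1/4.
Weighted sum = 1/36.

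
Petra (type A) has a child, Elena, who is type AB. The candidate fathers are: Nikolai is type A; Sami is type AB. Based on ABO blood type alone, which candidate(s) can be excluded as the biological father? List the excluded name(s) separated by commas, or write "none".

Nikolai

A candidate is excluded only if no genotype consistent with his phenotype could produce a type AB child with a type A mother.
Nikolai (type A): no genotype consistent with that phenotype can produce a type-AB child with a type-A mother.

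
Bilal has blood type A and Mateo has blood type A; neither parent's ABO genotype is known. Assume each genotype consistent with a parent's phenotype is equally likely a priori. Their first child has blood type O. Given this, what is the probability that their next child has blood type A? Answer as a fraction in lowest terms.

Possible genotypes: Bilal ∈ {AA, AO}; Mateo ∈ {AA, AO}.
Weight each parental genotype pair by prior × P(type-O child):
  AO × AO: posterior weight 1; P(next child type A) = 3/4.
Weighted sum = 3/4.

3/4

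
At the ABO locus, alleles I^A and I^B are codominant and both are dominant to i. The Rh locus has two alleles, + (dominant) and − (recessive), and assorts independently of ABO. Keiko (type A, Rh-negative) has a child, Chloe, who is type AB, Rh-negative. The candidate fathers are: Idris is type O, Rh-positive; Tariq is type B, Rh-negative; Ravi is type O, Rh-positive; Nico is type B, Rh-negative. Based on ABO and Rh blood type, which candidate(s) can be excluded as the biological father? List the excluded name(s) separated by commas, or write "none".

Idris, Ravi

A candidate is excluded only if no genotype consistent with his phenotype could produce a type AB, Rh-negative child with a type A, Rh-negative mother.
Idris (type O, Rh+): no genotype consistent with that phenotype can produce a type-AB Rh- child with a type-A mother.
Ravi (type O, Rh+): no genotype consistent with that phenotype can produce a type-AB Rh- child with a type-A mother.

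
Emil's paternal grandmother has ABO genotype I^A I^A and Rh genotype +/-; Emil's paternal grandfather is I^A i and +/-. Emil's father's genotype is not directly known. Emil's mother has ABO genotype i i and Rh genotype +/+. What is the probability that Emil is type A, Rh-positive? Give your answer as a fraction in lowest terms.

Emil's father's ABO genotype from I^A I^A × I^A i: 1/2 I^A I^A, 1/2 I^A i.
Crossing each possibility with the mother i i and summing P(type A): 1/2·1 + 1/2·1/2 = 3/4.
Similarly for Rh via the father's Rh distribution: P(Rh+) = 1.
Independent loci: 3/4 × 1 = 3/4.

3/4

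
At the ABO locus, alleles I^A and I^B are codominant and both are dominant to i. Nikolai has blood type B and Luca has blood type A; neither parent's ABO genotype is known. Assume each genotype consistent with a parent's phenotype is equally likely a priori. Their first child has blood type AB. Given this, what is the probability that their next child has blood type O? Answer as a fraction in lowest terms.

Possible genotypes: Nikolai ∈ {I^B I^B, I^B i}; Luca ∈ {I^A I^A, I^A i}.
Weight each parental genotype pair by prior × P(type-AB child):
  I^B I^B × I^A I^A: posterior weight 4/9; P(next child type O) = 0.
  I^B I^B × I^A i: posterior weight 2/9; P(next child type O) = 0.
  I^B i × I^A I^A: posterior weight 2/9; P(next child type O) = 0.
  I^B i × I^A i: posterior weight 1/9; P(next child type O) = 1/4.
Weighted sum = 1/36.

1/36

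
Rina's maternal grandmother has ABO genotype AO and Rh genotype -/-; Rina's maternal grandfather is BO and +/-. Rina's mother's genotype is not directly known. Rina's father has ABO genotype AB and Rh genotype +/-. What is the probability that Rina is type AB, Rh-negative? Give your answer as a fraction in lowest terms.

3/32

Rina's mother's ABO genotype from AO × BO: 1/4 AB, 1/4 AO, 1/4 BO, 1/4 OO.
Crossing each possibility with the father AB and summing P(type AB): 1/4·1/2 + 1/4·1/4 + 1/4·1/4 + 1/4·0 = 1/4.
Similarly for Rh via the mother's Rh distribution: P(Rh-) = 3/8.
Independent loci: 1/4 × 3/8 = 3/32.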